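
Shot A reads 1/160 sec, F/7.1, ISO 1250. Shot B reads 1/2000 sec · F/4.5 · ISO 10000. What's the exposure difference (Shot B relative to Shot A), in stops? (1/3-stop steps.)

Aperture: f/7.1 → f/6.3 → f/5.6 → f/5 → f/4.5 — 1 1/3 stops larger aperture (brighter).
Shutter speed: 1/160 → 1/200 → 1/250 → 1/320 → 1/400 → 1/500 → 1/640 → 1/800 → 1/1000 → 1/1250 → 1/1600 → 1/2000 — 3 2/3 stops faster (darker).
ISO: 1250 → 1600 → 2000 → 2500 → 3200 → 4000 → 5000 → 6400 → 8000 → 10000 — 3 stops higher (brighter).
Net: +1 1/3 −3 2/3 +3 = +2/3 stops.

2/3 stop brighter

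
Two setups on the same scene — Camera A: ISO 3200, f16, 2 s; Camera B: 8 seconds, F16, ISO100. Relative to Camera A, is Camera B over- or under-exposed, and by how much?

3 stops darker

Aperture: unchanged.
Shutter speed: 2 → 4 → 8 — 2 stops slower (brighter).
ISO: 3200 → 1600 → 800 → 400 → 200 → 100 — 5 stops dropped (darker).
Net: +2 −5 = −3 stops.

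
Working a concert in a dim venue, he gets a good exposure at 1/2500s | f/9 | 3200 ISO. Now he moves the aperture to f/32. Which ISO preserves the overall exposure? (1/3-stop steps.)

Aperture: f/9 → f/10 → f/11 → f/13 → f/14 → f/16 → f/18 → f/20 → f/22 → f/25 → f/29 → f/32 — 3 2/3 stops smaller aperture (darker).
Need 3 2/3 stops brighter from the ISO: 3200 → 4000 → 5000 → 6400 → 8000 → 10000 → 12800 → 16000 → 20000 → 25600 → 32000 → 40000.

ISO 40000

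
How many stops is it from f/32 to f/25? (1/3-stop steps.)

f/32 → f/29 → f/25 — count the steps: 2 third-stops = 2/3 stop.

2/3 stop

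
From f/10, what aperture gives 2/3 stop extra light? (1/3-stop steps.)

f/8

Aperture: f/10 → f/9 → f/8 — 2/3 stop opened up (brighter).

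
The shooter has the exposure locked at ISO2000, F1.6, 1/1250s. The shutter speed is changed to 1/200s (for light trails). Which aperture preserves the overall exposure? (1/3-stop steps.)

f/4

Shutter speed: 1/1250 → 1/1000 → 1/800 → 1/640 → 1/500 → 1/400 → 1/320 → 1/250 → 1/200 — 2 2/3 stops slower (brighter).
Need 2 2/3 stops darker from the aperture: f/1.6 → f/1.8 → f/2 → f/2.2 → f/2.5 → f/2.8 → f/3.2 → f/3.5 → f/4.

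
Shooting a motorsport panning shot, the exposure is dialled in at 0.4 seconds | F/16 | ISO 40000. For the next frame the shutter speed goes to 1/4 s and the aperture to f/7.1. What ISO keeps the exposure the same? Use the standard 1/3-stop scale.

ISO 12800

Shutter speed: 0.4 → 0.3 → 1/4 — 2/3 stop faster (darker).
Aperture: f/16 → f/14 → f/13 → f/11 → f/10 → f/9 → f/8 → f/7.1 — 2 1/3 stops larger aperture (brighter).
Net change so far: 1 2/3 stops brighter. Offset with the ISO: 40000 → 32000 → 25600 → 20000 → 16000 → 12800.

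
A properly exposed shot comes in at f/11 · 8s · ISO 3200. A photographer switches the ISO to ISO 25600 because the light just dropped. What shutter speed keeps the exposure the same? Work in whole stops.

ISO: 3200 → 6400 → 12800 → 25600 — 3 stops raised (brighter).
Need 3 stops darker from the shutter speed: 8 → 4 → 2 → 1.

1 s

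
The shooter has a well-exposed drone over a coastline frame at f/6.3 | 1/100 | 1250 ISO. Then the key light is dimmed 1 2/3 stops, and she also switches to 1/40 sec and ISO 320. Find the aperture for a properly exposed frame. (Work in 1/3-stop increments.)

f/2.8

Scene light: 1 2/3 stops darker.
Shutter speed: 1/100 → 1/80 → 1/60 → 1/50 → 1/40 — 1 1/3 stops slower (brighter).
ISO: 1250 → 1000 → 800 → 640 → 500 → 400 → 320 — 2 stops lower (darker).
Net so far: 2 1/3 stops darker. Aperture: f/6.3 → f/5.6 → f/5 → f/4.5 → f/4 → f/3.5 → f/3.2 → f/2.8.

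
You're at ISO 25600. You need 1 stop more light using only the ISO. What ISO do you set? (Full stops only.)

ISO 51200

ISO: 25600 → 51200 — 1 stop higher (brighter).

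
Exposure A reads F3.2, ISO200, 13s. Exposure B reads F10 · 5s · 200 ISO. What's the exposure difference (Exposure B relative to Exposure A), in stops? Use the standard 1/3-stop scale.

Aperture: f/3.2 → f/3.5 → f/4 → f/4.5 → f/5 → f/5.6 → f/6.3 → f/7.1 → f/8 → f/9 → f/10 — 3 1/3 stops stopped down (darker).
Shutter speed: 13 → 10 → 8 → 6 → 5 — 1 1/3 stops faster (darker).
ISO: unchanged.
Net: −3 1/3 −1 1/3 = −4 2/3 stops.

4 2/3 stops darker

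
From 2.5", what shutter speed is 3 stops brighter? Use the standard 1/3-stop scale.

20 s

Shutter speed: 2.5 → 3.2 → 4 → 5 → 6 → 8 → 10 → 13 → 15 → 20 — 3 stops slower (brighter).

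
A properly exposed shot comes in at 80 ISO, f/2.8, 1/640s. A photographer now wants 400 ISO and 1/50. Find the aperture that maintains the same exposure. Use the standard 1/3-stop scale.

ISO: 80 → 100 → 125 → 160 → 200 → 250 → 320 → 400 — 2 1/3 stops raised (brighter).
Shutter speed: 1/640 → 1/500 → 1/400 → 1/320 → 1/250 → 1/200 → 1/160 → 1/125 → 1/100 → 1/80 → 1/60 → 1/50 — 3 2/3 stops slower (brighter).
Net change so far: 6 stops brighter. Offset with the aperture: f/2.8 → f/3.2 → f/3.5 → f/4 → f/4.5 → f/5 → f/5.6 → f/6.3 → f/7.1 → f/8 → f/9 → f/10 → f/11 → f/13 → f/14 → f/16 → f/18 → f/20 → f/22.

f/22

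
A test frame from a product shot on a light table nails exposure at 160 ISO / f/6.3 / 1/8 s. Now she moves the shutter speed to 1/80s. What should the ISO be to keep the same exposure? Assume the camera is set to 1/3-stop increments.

ISO 1600

Shutter speed: 1/8 → 1/10 → 1/13 → 1/15 → 1/20 → 1/25 → 1/30 → 1/40 → 1/50 → 1/60 → 1/80 — 3 1/3 stops shorter (darker).
Need 3 1/3 stops brighter from the ISO: 160 → 200 → 250 → 320 → 400 → 500 → 640 → 800 → 1000 → 1250 → 1600.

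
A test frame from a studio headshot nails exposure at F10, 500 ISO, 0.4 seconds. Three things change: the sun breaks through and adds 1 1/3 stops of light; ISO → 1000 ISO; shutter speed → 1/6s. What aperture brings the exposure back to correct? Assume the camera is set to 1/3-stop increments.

f/14

Scene light: 1 1/3 stops brighter.
ISO: 500 → 640 → 800 → 1000 — 1 stop raised (brighter).
Shutter speed: 0.4 → 0.3 → 1/4 → 1/5 → 1/6 — 1 1/3 stops shorter (darker).
Net so far: 1 stop brighter. Aperture: f/10 → f/11 → f/13 → f/14.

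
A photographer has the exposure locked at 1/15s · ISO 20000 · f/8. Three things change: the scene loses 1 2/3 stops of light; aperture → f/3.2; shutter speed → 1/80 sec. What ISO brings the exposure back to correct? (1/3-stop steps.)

ISO 51200

Scene light: 1 2/3 stops darker.
Aperture: f/8 → f/7.1 → f/6.3 → f/5.6 → f/5 → f/4.5 → f/4 → f/3.5 → f/3.2 — 2 2/3 stops larger aperture (brighter).
Shutter speed: 1/15 → 1/20 → 1/25 → 1/30 → 1/40 → 1/50 → 1/60 → 1/80 — 2 1/3 stops faster (darker).
Net so far: 1 1/3 stops darker. ISO: 20000 → 25600 → 32000 → 40000 → 51200.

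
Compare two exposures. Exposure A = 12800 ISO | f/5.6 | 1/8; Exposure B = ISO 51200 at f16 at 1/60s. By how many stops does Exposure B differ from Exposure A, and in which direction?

4 stops darker

Aperture: f/5.6 → f/8 → f/11 → f/16 — 3 stops narrower (darker).
Shutter speed: 1/8 → 1/15 → 1/30 → 1/60 — 3 stops faster (darker).
ISO: 12800 → 25600 → 51200 — 2 stops higher (brighter).
Net: −3 −3 +2 = −4 stops.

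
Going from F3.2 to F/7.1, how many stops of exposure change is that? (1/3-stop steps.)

2 1/3 stops

f/3.2 → f/3.5 → f/4 → f/4.5 → f/5 → f/5.6 → f/6.3 → f/7.1 — count the steps: 7 third-stops = 2 1/3 stops.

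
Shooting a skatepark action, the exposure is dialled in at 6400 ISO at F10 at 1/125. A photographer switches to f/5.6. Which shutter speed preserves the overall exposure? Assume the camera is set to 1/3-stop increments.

Aperture: f/10 → f/9 → f/8 → f/7.1 → f/6.3 → f/5.6 — 1 2/3 stops wider (brighter).
Need 1 2/3 stops darker from the shutter speed: 1/125 → 1/160 → 1/200 → 1/250 → 1/320 → 1/400.

1/400s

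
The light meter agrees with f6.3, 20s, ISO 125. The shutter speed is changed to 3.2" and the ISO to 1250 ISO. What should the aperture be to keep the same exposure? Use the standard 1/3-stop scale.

Shutter speed: 20 → 15 → 13 → 10 → 8 → 6 → 5 → 4 → 3.2 — 2 2/3 stops faster (darker).
ISO: 125 → 160 → 200 → 250 → 320 → 400 → 500 → 640 → 800 → 1000 → 1250 — 3 1/3 stops higher (brighter).
Net change so far: 2/3 stop brighter. Offset with the aperture: f/6.3 → f/7.1 → f/8.

f/8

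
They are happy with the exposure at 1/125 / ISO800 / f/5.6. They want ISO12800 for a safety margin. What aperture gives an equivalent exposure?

f/22

ISO: 800 → 1600 → 3200 → 6400 → 12800 — 4 stops raised (brighter).
Need 4 stops darker from the aperture: f/5.6 → f/8 → f/11 → f/16 → f/22.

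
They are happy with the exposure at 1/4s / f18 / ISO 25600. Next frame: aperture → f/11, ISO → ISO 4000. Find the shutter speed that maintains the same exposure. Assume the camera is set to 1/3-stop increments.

Aperture: f/18 → f/16 → f/14 → f/13 → f/11 — 1 1/3 stops opened up (brighter).
ISO: 25600 → 20000 → 16000 → 12800 → 10000 → 8000 → 6400 → 5000 → 4000 — 2 2/3 stops lower (darker).
Net change so far: 1 1/3 stops darker. Offset with the shutter speed: 1/4 → 0.3 → 0.4 → 0.5 → 0.6.

0.6 s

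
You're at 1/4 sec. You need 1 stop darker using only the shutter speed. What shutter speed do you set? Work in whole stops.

Shutter speed: 1/4 → 1/8 — 1 stop shorter (darker).

1/8s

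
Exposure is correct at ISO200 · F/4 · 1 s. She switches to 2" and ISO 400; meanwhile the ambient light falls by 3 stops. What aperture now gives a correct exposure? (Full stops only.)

Scene light: 3 stops darker.
Shutter speed: 1 → 2 — 1 stop slower (brighter).
ISO: 200 → 400 — 1 stop higher (brighter).
Net so far: 1 stop darker. Aperture: f/4 → f/2.8.

f/2.8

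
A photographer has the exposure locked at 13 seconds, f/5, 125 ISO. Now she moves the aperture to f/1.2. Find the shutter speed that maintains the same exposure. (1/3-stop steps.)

0.8 s

Aperture: f/5 → f/4.5 → f/4 → f/3.5 → f/3.2 → f/2.8 → f/2.5 → f/2.2 → f/2 → f/1.8 → f/1.6 → f/1.4 → f/1.2 — 4 stops larger aperture (brighter).
Need 4 stops darker from the shutter speed: 13 → 10 → 8 → 6 → 5 → 4 → 3.2 → 2.5 → 2 → 1.6 → 1.3 → 1 → 0.8.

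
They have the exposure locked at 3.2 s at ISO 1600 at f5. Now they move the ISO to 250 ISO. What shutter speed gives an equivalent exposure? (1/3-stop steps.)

ISO: 1600 → 1250 → 1000 → 800 → 640 → 500 → 400 → 320 → 250 — 2 2/3 stops lower (darker).
Need 2 2/3 stops brighter from the shutter speed: 3.2 → 4 → 5 → 6 → 8 → 10 → 13 → 15 → 20.

20 s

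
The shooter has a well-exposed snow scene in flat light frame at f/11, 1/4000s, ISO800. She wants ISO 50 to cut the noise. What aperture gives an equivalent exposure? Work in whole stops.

f/2.8

ISO: 800 → 400 → 200 → 100 → 50 — 4 stops lower (darker).
Need 4 stops brighter from the aperture: f/11 → f/8 → f/5.6 → f/4 → f/2.8.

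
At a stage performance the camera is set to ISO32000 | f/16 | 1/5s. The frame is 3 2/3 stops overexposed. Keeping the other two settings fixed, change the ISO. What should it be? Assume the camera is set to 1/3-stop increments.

ISO 2500

Overexposed by 3 2/3 stops → need 3 2/3 stops darker.
ISO: 32000 → 25600 → 20000 → 16000 → 12800 → 10000 → 8000 → 6400 → 5000 → 4000 → 3200 → 2500.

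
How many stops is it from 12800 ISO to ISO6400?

1 stop

12800 → 6400 — count the steps: 1 stop.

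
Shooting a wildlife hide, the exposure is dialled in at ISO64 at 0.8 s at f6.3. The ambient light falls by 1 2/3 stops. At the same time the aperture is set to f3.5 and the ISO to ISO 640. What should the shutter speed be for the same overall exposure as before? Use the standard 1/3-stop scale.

Scene light: 1 2/3 stops darker.
Aperture: f/6.3 → f/5.6 → f/5 → f/4.5 → f/4 → f/3.5 — 1 2/3 stops wider (brighter).
ISO: 64 → 80 → 100 → 125 → 160 → 200 → 250 → 320 → 400 → 500 → 640 — 3 1/3 stops higher (brighter).
Net so far: 3 1/3 stops brighter. Shutter speed: 0.8 → 0.6 → 0.5 → 0.4 → 0.3 → 1/4 → 1/5 → 1/6 → 1/8 → 1/10 → 1/13.

1/13s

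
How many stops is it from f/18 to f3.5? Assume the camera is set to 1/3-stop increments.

f/18 → f/16 → f/14 → f/13 → f/11 → f/10 → f/9 → f/8 → f/7.1 → f/6.3 → f/5.6 → f/5 → f/4.5 → f/4 → f/3.5 — count the steps: 14 third-stops = 4 2/3 stops.

4 2/3 stops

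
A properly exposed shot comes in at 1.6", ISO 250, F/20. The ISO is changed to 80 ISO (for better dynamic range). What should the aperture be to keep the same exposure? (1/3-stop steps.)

ISO: 250 → 200 → 160 → 125 → 100 → 80 — 1 2/3 stops dropped (darker).
Need 1 2/3 stops brighter from the aperture: f/20 → f/18 → f/16 → f/14 → f/13 → f/11.

f/11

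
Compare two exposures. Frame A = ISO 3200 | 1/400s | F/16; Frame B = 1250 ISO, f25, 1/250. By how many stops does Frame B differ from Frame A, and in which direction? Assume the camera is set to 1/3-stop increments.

2 stops darker

Aperture: f/16 → f/18 → f/20 → f/22 → f/25 — 1 1/3 stops narrower (darker).
Shutter speed: 1/400 → 1/320 → 1/250 — 2/3 stop longer (brighter).
ISO: 3200 → 2500 → 2000 → 1600 → 1250 — 1 1/3 stops dropped (darker).
Net: −1 1/3 +2/3 −1 1/3 = −2 stops.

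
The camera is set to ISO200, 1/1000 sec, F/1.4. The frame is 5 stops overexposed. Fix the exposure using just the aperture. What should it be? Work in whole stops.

Overexposed by 5 stops → need 5 stops darker.
Aperture: f/1.4 → f/2 → f/2.8 → f/4 → f/5.6 → f/8.

f/8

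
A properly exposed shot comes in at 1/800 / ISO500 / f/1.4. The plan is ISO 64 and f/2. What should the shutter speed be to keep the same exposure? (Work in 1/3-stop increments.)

1/50s

ISO: 500 → 400 → 320 → 250 → 200 → 160 → 125 → 100 → 80 → 64 — 3 stops lower (darker).
Aperture: f/1.4 → f/1.6 → f/1.8 → f/2 — 1 stop narrower (darker).
Net change so far: 4 stops darker. Offset with the shutter speed: 1/800 → 1/640 → 1/500 → 1/400 → 1/320 → 1/250 → 1/200 → 1/160 → 1/125 → 1/100 → 1/80 → 1/60 → 1/50.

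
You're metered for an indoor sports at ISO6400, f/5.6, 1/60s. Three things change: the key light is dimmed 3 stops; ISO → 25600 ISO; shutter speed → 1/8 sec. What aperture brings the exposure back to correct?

f/11

Scene light: 3 stops darker.
ISO: 6400 → 12800 → 25600 — 2 stops higher (brighter).
Shutter speed: 1/60 → 1/30 → 1/15 → 1/8 — 3 stops slower (brighter).
Net so far: 2 stops brighter. Aperture: f/5.6 → f/8 → f/11.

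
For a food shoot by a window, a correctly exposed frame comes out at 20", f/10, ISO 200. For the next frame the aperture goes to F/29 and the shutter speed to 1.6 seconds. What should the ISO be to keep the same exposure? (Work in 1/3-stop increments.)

Aperture: f/10 → f/11 → f/13 → f/14 → f/16 → f/18 → f/20 → f/22 → f/25 → f/29 — 3 stops narrower (darker).
Shutter speed: 20 → 15 → 13 → 10 → 8 → 6 → 5 → 4 → 3.2 → 2.5 → 2 → 1.6 — 3 2/3 stops shorter (darker).
Net change so far: 6 2/3 stops darker. Offset with the ISO: 200 → 250 → 320 → 400 → 500 → 640 → 800 → 1000 → 1250 → 1600 → 2000 → 2500 → 3200 → 4000 → 5000 → 6400 → 8000 → 10000 → 12800 → 16000 → 20000.

ISO 20000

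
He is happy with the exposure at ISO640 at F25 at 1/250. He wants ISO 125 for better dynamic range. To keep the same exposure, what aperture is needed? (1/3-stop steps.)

ISO: 640 → 500 → 400 → 320 → 250 → 200 → 160 → 125 — 2 1/3 stops dropped (darker).
Need 2 1/3 stops brighter from the aperture: f/25 → f/22 → f/20 → f/18 → f/16 → f/14 → f/13 → f/11.

f/11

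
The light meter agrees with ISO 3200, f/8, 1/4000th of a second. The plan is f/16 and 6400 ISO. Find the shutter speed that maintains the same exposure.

1/2000s

Aperture: f/8 → f/11 → f/16 — 2 stops stopped down (darker).
ISO: 3200 → 6400 — 1 stop higher (brighter).
Net change so far: 1 stop darker. Offset with the shutter speed: 1/4000 → 1/2000.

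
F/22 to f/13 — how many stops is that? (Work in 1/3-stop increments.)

1 2/3 stops

f/22 → f/20 → f/18 → f/16 → f/14 → f/13 — count the steps: 5 third-stops = 1 2/3 stops.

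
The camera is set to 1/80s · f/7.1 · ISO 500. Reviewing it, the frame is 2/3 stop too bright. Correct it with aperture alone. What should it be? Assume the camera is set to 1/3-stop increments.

Overexposed by 2/3 stop → need 2/3 stop darker.
Aperture: f/7.1 → f/8 → f/9.

f/9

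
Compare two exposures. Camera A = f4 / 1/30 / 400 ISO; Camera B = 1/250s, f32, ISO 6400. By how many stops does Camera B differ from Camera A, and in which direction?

Aperture: f/4 → f/5.6 → f/8 → f/11 → f/16 → f/22 → f/32 — 6 stops narrower (darker).
Shutter speed: 1/30 → 1/60 → 1/125 → 1/250 — 3 stops shorter (darker).
ISO: 400 → 800 → 1600 → 3200 → 6400 — 4 stops raised (brighter).
Net: −6 −3 +4 = −5 stops.

5 stops darker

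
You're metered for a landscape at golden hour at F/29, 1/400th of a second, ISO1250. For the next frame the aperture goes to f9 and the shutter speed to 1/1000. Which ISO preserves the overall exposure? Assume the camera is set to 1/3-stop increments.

Aperture: f/29 → f/25 → f/22 → f/20 → f/18 → f/16 → f/14 → f/13 → f/11 → f/10 → f/9 — 3 1/3 stops larger aperture (brighter).
Shutter speed: 1/400 → 1/500 → 1/640 → 1/800 → 1/1000 — 1 1/3 stops faster (darker).
Net change so far: 2 stops brighter. Offset with the ISO: 1250 → 1000 → 800 → 640 → 500 → 400 → 320.

ISO 320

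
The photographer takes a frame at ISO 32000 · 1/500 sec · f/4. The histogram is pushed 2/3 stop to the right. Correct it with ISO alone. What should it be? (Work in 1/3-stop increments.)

ISO 20000

Overexposed by 2/3 stop → need 2/3 stop darker.
ISO: 32000 → 25600 → 20000.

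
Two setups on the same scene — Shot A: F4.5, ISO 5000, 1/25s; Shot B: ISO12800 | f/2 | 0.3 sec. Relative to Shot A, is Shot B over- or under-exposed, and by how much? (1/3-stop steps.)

Aperture: f/4.5 → f/4 → f/3.5 → f/3.2 → f/2.8 → f/2.5 → f/2.2 → f/2 — 2 1/3 stops larger aperture (brighter).
Shutter speed: 1/25 → 1/20 → 1/15 → 1/13 → 1/10 → 1/8 → 1/6 → 1/5 → 1/4 → 0.3 — 3 stops slower (brighter).
ISO: 5000 → 6400 → 8000 → 10000 → 12800 — 1 1/3 stops raised (brighter).
Net: +2 1/3 +3 +1 1/3 = +6 2/3 stops.

6 2/3 stops brighter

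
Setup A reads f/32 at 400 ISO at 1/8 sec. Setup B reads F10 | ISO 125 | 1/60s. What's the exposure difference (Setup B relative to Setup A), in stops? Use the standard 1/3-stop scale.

1 1/3 stops darker

Aperture: f/32 → f/29 → f/25 → f/22 → f/20 → f/18 → f/16 → f/14 → f/13 → f/11 → f/10 — 3 1/3 stops larger aperture (brighter).
Shutter speed: 1/8 → 1/10 → 1/13 → 1/15 → 1/20 → 1/25 → 1/30 → 1/40 → 1/50 → 1/60 — 3 stops shorter (darker).
ISO: 400 → 320 → 250 → 200 → 160 → 125 — 1 2/3 stops dropped (darker).
Net: +3 1/3 −3 −1 2/3 = −1 1/3 stops.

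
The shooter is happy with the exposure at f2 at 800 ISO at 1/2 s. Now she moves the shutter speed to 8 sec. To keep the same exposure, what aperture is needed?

Shutter speed: 1/2 → 1 → 2 → 4 → 8 — 4 stops longer (brighter).
Need 4 stops darker from the aperture: f/2 → f/2.8 → f/4 → f/5.6 → f/8.

f/8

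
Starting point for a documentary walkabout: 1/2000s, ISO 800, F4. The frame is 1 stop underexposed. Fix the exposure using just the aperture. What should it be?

Underexposed by 1 stop → need 1 stop brighter.
Aperture: f/4 → f/2.8.

f/2.8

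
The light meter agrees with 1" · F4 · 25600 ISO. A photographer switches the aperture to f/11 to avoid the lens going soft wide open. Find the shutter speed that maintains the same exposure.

Aperture: f/4 → f/5.6 → f/8 → f/11 — 3 stops stopped down (darker).
Need 3 stops brighter from the shutter speed: 1 → 2 → 4 → 8.

8 s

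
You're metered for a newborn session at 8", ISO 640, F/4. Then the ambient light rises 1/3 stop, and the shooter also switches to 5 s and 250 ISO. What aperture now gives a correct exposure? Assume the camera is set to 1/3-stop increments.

f/2.2

Scene light: 1/3 stop brighter.
Shutter speed: 8 → 6 → 5 — 2/3 stop shorter (darker).
ISO: 640 → 500 → 400 → 320 → 250 — 1 1/3 stops dropped (darker).
Net so far: 1 2/3 stops darker. Aperture: f/4 → f/3.5 → f/3.2 → f/2.8 → f/2.5 → f/2.2.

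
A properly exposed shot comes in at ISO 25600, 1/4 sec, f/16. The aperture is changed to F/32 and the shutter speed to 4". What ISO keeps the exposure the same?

Aperture: f/16 → f/22 → f/32 — 2 stops smaller aperture (darker).
Shutter speed: 1/4 → 1/2 → 1 → 2 → 4 — 4 stops longer (brighter).
Net change so far: 2 stops brighter. Offset with the ISO: 25600 → 12800 → 6400.

ISO 6400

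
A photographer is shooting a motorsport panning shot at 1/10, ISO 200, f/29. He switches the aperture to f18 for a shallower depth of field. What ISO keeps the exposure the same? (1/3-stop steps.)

ISO 80

Aperture: f/29 → f/25 → f/22 → f/20 → f/18 — 1 1/3 stops opened up (brighter).
Need 1 1/3 stops darker from the ISO: 200 → 160 → 125 → 100 → 80.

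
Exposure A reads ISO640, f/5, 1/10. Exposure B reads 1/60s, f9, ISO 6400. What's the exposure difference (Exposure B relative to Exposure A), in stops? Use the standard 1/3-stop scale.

1 stop darker

Aperture: f/5 → f/5.6 → f/6.3 → f/7.1 → f/8 → f/9 — 1 2/3 stops narrower (darker).
Shutter speed: 1/10 → 1/13 → 1/15 → 1/20 → 1/25 → 1/30 → 1/40 → 1/50 → 1/60 — 2 2/3 stops shorter (darker).
ISO: 640 → 800 → 1000 → 1250 → 1600 → 2000 → 2500 → 3200 → 4000 → 5000 → 6400 — 3 1/3 stops raised (brighter).
Net: −1 2/3 −2 2/3 +3 1/3 = −1 stop.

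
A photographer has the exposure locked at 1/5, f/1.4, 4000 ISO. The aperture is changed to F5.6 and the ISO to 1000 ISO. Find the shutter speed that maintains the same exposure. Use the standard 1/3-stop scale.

13 s

Aperture: f/1.4 → f/1.6 → f/1.8 → f/2 → f/2.2 → f/2.5 → f/2.8 → f/3.2 → f/3.5 → f/4 → f/4.5 → f/5 → f/5.6 — 4 stops smaller aperture (darker).
ISO: 4000 → 3200 → 2500 → 2000 → 1600 → 1250 → 1000 — 2 stops lower (darker).
Net change so far: 6 stops darker. Offset with the shutter speed: 1/5 → 1/4 → 0.3 → 0.4 → 0.5 → 0.6 → 0.8 → 1 → 1.3 → 1.6 → 2 → 2.5 → 3.2 → 4 → 5 → 6 → 8 → 10 → 13.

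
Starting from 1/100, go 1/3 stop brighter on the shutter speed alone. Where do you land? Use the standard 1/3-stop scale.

1/80s

Shutter speed: 1/100 → 1/80 — 1/3 stop slower (brighter).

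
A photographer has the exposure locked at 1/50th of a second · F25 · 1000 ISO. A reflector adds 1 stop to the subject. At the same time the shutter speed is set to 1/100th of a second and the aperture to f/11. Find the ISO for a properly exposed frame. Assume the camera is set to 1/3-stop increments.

Scene light: 1 stop brighter.
Shutter speed: 1/50 → 1/60 → 1/80 → 1/100 — 1 stop faster (darker).
Aperture: f/25 → f/22 → f/20 → f/18 → f/16 → f/14 → f/13 → f/11 — 2 1/3 stops wider (brighter).
Net so far: 2 1/3 stops brighter. ISO: 1000 → 800 → 640 → 500 → 400 → 320 → 250 → 200.

ISO 200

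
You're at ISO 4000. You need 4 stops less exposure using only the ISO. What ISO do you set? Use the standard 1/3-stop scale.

ISO: 4000 → 3200 → 2500 → 2000 → 1600 → 1250 → 1000 → 800 → 640 → 500 → 400 → 320 → 250 — 4 stops dropped (darker).

ISO 250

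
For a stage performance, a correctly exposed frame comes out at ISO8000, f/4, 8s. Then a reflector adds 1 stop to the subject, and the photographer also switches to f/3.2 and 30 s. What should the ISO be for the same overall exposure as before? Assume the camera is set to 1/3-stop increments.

ISO 640

Scene light: 1 stop brighter.
Aperture: f/4 → f/3.5 → f/3.2 — 2/3 stop opened up (brighter).
Shutter speed: 8 → 10 → 13 → 15 → 20 → 25 → 30 — 2 stops slower (brighter).
Net so far: 3 2/3 stops brighter. ISO: 8000 → 6400 → 5000 → 4000 → 3200 → 2500 → 2000 → 1600 → 1250 → 1000 → 800 → 640.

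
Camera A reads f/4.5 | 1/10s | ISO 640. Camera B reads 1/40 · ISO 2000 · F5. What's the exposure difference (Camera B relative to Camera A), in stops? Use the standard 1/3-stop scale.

2/3 stop darker

Aperture: f/4.5 → f/5 — 1/3 stop stopped down (darker).
Shutter speed: 1/10 → 1/13 → 1/15 → 1/20 → 1/25 → 1/30 → 1/40 — 2 stops shorter (darker).
ISO: 640 → 800 → 1000 → 1250 → 1600 → 2000 — 1 2/3 stops higher (brighter).
Net: −1/3 −2 +1 2/3 = −2/3 stops.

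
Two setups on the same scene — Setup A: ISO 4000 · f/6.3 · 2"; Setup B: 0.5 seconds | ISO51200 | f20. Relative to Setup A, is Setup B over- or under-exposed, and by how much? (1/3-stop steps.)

1 2/3 stops darker

Aperture: f/6.3 → f/7.1 → f/8 → f/9 → f/10 → f/11 → f/13 → f/14 → f/16 → f/18 → f/20 — 3 1/3 stops stopped down (darker).
Shutter speed: 2 → 1.6 → 1.3 → 1 → 0.8 → 0.6 → 0.5 — 2 stops shorter (darker).
ISO: 4000 → 5000 → 6400 → 8000 → 10000 → 12800 → 16000 → 20000 → 25600 → 32000 → 40000 → 51200 — 3 2/3 stops raised (brighter).
Net: −3 1/3 −2 +3 2/3 = −1 2/3 stops.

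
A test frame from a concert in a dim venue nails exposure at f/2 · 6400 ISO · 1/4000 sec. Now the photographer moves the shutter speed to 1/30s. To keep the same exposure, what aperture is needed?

Shutter speed: 1/4000 → 1/2000 → 1/1000 → 1/500 → 1/250 → 1/125 → 1/60 → 1/30 — 7 stops slower (brighter).
Need 7 stops darker from the aperture: f/2 → f/2.8 → f/4 → f/5.6 → f/8 → f/11 → f/16 → f/22.

f/22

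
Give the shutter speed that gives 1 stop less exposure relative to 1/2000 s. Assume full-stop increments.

Shutter speed: 1/2000 → 1/4000 — 1 stop faster (darker).

1/4000s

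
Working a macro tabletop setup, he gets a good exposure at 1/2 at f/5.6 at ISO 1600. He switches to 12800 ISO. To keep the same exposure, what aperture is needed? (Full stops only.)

ISO: 1600 → 3200 → 6400 → 12800 — 3 stops raised (brighter).
Need 3 stops darker from the aperture: f/5.6 → f/8 → f/11 → f/16.

f/16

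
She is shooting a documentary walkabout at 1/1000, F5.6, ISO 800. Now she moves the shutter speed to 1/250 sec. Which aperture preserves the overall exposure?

f/11

Shutter speed: 1/1000 → 1/500 → 1/250 — 2 stops slower (brighter).
Need 2 stops darker from the aperture: f/5.6 → f/8 → f/11.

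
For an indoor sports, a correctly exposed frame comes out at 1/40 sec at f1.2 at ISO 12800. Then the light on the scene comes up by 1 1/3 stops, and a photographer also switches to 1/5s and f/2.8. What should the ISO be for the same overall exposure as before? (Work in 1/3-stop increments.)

Scene light: 1 1/3 stops brighter.
Shutter speed: 1/40 → 1/30 → 1/25 → 1/20 → 1/15 → 1/13 → 1/10 → 1/8 → 1/6 → 1/5 — 3 stops slower (brighter).
Aperture: f/1.2 → f/1.4 → f/1.6 → f/1.8 → f/2 → f/2.2 → f/2.5 → f/2.8 — 2 1/3 stops narrower (darker).
Net so far: 2 stops brighter. ISO: 12800 → 10000 → 8000 → 6400 → 5000 → 4000 → 3200.

ISO 3200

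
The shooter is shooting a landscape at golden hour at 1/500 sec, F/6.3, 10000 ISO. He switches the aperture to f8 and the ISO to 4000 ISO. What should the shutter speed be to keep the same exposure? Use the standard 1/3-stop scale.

1/125s

Aperture: f/6.3 → f/7.1 → f/8 — 2/3 stop smaller aperture (darker).
ISO: 10000 → 8000 → 6400 → 5000 → 4000 — 1 1/3 stops lower (darker).
Net change so far: 2 stops darker. Offset with the shutter speed: 1/500 → 1/400 → 1/320 → 1/250 → 1/200 → 1/160 → 1/125.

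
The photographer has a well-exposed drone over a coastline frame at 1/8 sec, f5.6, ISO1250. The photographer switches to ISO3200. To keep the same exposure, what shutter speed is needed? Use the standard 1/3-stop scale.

ISO: 1250 → 1600 → 2000 → 2500 → 3200 — 1 1/3 stops higher (brighter).
Need 1 1/3 stops darker from the shutter speed: 1/8 → 1/10 → 1/13 → 1/15 → 1/20.

1/20s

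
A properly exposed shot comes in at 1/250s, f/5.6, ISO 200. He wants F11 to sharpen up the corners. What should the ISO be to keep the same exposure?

Aperture: f/5.6 → f/8 → f/11 — 2 stops stopped down (darker).
Need 2 stops brighter from the ISO: 200 → 400 → 800.

ISO 800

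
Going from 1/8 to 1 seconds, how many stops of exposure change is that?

1/8 → 1/4 → 1/2 → 1 — count the steps: 3 stops.

3 stops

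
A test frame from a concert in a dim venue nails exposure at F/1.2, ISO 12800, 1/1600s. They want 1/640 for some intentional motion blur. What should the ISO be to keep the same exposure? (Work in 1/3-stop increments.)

ISO 5000

Shutter speed: 1/1600 → 1/1250 → 1/1000 → 1/800 → 1/640 — 1 1/3 stops slower (brighter).
Need 1 1/3 stops darker from the ISO: 12800 → 10000 → 8000 → 6400 → 5000.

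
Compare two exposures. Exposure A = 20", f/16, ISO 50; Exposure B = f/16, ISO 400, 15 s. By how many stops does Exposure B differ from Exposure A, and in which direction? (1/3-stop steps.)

Aperture: unchanged.
Shutter speed: 20 → 15 — 1/3 stop faster (darker).
ISO: 50 → 64 → 80 → 100 → 125 → 160 → 200 → 250 → 320 → 400 — 3 stops higher (brighter).
Net: −1/3 +3 = +2 2/3 stops.

2 2/3 stops brighter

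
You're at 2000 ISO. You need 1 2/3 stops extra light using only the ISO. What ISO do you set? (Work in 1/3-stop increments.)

ISO 6400

ISO: 2000 → 2500 → 3200 → 4000 → 5000 → 6400 — 1 2/3 stops raised (brighter).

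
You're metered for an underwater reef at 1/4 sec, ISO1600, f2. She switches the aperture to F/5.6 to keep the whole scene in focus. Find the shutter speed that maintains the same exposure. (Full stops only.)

Aperture: f/2 → f/2.8 → f/4 → f/5.6 — 3 stops smaller aperture (darker).
Need 3 stops brighter from the shutter speed: 1/4 → 1/2 → 1 → 2.

2 s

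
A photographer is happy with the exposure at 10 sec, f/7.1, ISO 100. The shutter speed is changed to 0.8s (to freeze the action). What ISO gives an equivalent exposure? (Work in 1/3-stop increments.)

Shutter speed: 10 → 8 → 6 → 5 → 4 → 3.2 → 2.5 → 2 → 1.6 → 1.3 → 1 → 0.8 — 3 2/3 stops shorter (darker).
Need 3 2/3 stops brighter from the ISO: 100 → 125 → 160 → 200 → 250 → 320 → 400 → 500 → 640 → 800 → 1000 → 1250.

ISO 1250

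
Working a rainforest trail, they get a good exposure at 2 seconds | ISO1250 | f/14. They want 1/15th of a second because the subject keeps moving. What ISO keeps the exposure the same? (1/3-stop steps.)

Shutter speed: 2 → 1.6 → 1.3 → 1 → 0.8 → 0.6 → 0.5 → 0.4 → 0.3 → 1/4 → 1/5 → 1/6 → 1/8 → 1/10 → 1/13 → 1/15 — 5 stops shorter (darker).
Need 5 stops brighter from the ISO: 1250 → 1600 → 2000 → 2500 → 3200 → 4000 → 5000 → 6400 → 8000 → 10000 → 12800 → 16000 → 20000 → 25600 → 32000 → 40000.

ISO 40000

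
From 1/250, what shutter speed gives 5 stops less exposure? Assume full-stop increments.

Shutter speed: 1/250 → 1/500 → 1/1000 → 1/2000 → 1/4000 → 1/8000 — 5 stops shorter (darker).

1/8000s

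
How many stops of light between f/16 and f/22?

f/16 → f/22 — count the steps: 1 stop.

1 stop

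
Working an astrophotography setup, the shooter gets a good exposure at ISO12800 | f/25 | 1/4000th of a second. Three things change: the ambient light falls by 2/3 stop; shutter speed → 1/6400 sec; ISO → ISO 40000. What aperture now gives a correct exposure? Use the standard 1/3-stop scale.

Scene light: 2/3 stop darker.
Shutter speed: 1/4000 → 1/5000 → 1/6400 — 2/3 stop shorter (darker).
ISO: 12800 → 16000 → 20000 → 25600 → 32000 → 40000 — 1 2/3 stops raised (brighter).
Net so far: 1/3 stop brighter. Aperture: f/25 → f/29.

f/29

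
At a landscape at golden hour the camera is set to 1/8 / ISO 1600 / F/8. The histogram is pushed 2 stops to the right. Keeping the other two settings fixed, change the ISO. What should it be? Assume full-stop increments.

ISO 400

Overexposed by 2 stops → need 2 stops darker.
ISO: 1600 → 800 → 400.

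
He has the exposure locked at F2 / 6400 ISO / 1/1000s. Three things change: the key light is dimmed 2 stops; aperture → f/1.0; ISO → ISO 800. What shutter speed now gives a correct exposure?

1/125s

Scene light: 2 stops darker.
Aperture: f/2 → f/1.4 → f/1.0 — 2 stops larger aperture (brighter).
ISO: 6400 → 3200 → 1600 → 800 — 3 stops lower (darker).
Net so far: 3 stops darker. Shutter speed: 1/1000 → 1/500 → 1/250 → 1/125.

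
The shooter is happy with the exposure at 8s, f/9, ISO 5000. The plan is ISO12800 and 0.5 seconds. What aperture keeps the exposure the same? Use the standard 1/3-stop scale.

f/3.5

ISO: 5000 → 6400 → 8000 → 10000 → 12800 — 1 1/3 stops higher (brighter).
Shutter speed: 8 → 6 → 5 → 4 → 3.2 → 2.5 → 2 → 1.6 → 1.3 → 1 → 0.8 → 0.6 → 0.5 — 4 stops faster (darker).
Net change so far: 2 2/3 stops darker. Offset with the aperture: f/9 → f/8 → f/7.1 → f/6.3 → f/5.6 → f/5 → f/4.5 → f/4 → f/3.5.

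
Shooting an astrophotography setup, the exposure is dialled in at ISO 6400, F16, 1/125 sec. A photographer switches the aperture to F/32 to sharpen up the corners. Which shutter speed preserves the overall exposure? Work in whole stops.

1/30s

Aperture: f/16 → f/22 → f/32 — 2 stops smaller aperture (darker).
Need 2 stops brighter from the shutter speed: 1/125 → 1/60 → 1/30.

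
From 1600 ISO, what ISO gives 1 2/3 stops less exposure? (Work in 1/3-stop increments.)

ISO: 1600 → 1250 → 1000 → 800 → 640 → 500 — 1 2/3 stops lower (darker).

ISO 500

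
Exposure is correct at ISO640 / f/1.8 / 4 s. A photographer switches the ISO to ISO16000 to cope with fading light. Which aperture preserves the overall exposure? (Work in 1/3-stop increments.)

f/9

ISO: 640 → 800 → 1000 → 1250 → 1600 → 2000 → 2500 → 3200 → 4000 → 5000 → 6400 → 8000 → 10000 → 12800 → 16000 — 4 2/3 stops raised (brighter).
Need 4 2/3 stops darker from the aperture: f/1.8 → f/2 → f/2.2 → f/2.5 → f/2.8 → f/3.2 → f/3.5 → f/4 → f/4.5 → f/5 → f/5.6 → f/6.3 → f/7.1 → f/8 → f/9.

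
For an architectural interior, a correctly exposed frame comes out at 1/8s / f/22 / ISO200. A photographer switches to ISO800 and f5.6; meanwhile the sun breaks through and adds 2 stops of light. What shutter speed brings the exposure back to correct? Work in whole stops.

1/2000s

Scene light: 2 stops brighter.
ISO: 200 → 400 → 800 — 2 stops raised (brighter).
Aperture: f/22 → f/16 → f/11 → f/8 → f/5.6 — 4 stops larger aperture (brighter).
Net so far: 8 stops brighter. Shutter speed: 1/8 → 1/15 → 1/30 → 1/60 → 1/125 → 1/250 → 1/500 → 1/1000 → 1/2000.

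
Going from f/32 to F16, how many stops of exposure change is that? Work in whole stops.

f/32 → f/22 → f/16 — count the steps: 2 stops.

2 stops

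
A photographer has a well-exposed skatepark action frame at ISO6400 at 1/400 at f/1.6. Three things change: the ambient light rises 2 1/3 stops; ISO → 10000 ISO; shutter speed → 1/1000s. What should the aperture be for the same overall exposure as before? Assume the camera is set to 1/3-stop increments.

f/2.8

Scene light: 2 1/3 stops brighter.
ISO: 6400 → 8000 → 10000 — 2/3 stop higher (brighter).
Shutter speed: 1/400 → 1/500 → 1/640 → 1/800 → 1/1000 — 1 1/3 stops faster (darker).
Net so far: 1 2/3 stops brighter. Aperture: f/1.6 → f/1.8 → f/2 → f/2.2 → f/2.5 → f/2.8.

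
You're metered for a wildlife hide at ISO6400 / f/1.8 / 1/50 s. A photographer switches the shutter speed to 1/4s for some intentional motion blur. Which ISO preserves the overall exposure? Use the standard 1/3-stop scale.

ISO 500

Shutter speed: 1/50 → 1/40 → 1/30 → 1/25 → 1/20 → 1/15 → 1/13 → 1/10 → 1/8 → 1/6 → 1/5 → 1/4 — 3 2/3 stops longer (brighter).
Need 3 2/3 stops darker from the ISO: 6400 → 5000 → 4000 → 3200 → 2500 → 2000 → 1600 → 1250 → 1000 → 800 → 640 → 500.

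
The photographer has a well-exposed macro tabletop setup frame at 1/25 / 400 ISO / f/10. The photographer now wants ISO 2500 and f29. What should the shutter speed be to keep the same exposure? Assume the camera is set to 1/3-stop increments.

ISO: 400 → 500 → 640 → 800 → 1000 → 1250 → 1600 → 2000 → 2500 — 2 2/3 stops higher (brighter).
Aperture: f/10 → f/11 → f/13 → f/14 → f/16 → f/18 → f/20 → f/22 → f/25 → f/29 — 3 stops smaller aperture (darker).
Net change so far: 1/3 stop darker. Offset with the shutter speed: 1/25 → 1/20.

1/20s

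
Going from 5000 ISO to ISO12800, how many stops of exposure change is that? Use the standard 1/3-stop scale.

1 1/3 stops

5000 → 6400 → 8000 → 10000 → 12800 — count the steps: 4 third-stops = 1 1/3 stops.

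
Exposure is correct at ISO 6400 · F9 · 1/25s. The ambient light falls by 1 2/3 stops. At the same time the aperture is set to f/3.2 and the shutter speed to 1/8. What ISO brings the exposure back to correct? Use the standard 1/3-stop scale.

ISO 800

Scene light: 1 2/3 stops darker.
Aperture: f/9 → f/8 → f/7.1 → f/6.3 → f/5.6 → f/5 → f/4.5 → f/4 → f/3.5 → f/3.2 — 3 stops opened up (brighter).
Shutter speed: 1/25 → 1/20 → 1/15 → 1/13 → 1/10 → 1/8 — 1 2/3 stops longer (brighter).
Net so far: 3 stops brighter. ISO: 6400 → 5000 → 4000 → 3200 → 2500 → 2000 → 1600 → 1250 → 1000 → 800.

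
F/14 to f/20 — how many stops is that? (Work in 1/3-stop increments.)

1 stop

f/14 → f/16 → f/18 → f/20 — count the steps: 3 third-stops = 1 stop.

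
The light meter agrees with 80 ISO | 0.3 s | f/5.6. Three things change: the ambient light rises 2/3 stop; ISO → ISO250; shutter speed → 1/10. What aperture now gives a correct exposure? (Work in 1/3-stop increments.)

f/7.1

Scene light: 2/3 stop brighter.
ISO: 80 → 100 → 125 → 160 → 200 → 250 — 1 2/3 stops higher (brighter).
Shutter speed: 0.3 → 1/4 → 1/5 → 1/6 → 1/8 → 1/10 — 1 2/3 stops shorter (darker).
Net so far: 2/3 stop brighter. Aperture: f/5.6 → f/6.3 → f/7.1.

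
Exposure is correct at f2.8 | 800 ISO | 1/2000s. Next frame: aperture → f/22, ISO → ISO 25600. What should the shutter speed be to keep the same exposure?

Aperture: f/2.8 → f/4 → f/5.6 → f/8 → f/11 → f/16 → f/22 — 6 stops stopped down (darker).
ISO: 800 → 1600 → 3200 → 6400 → 12800 → 25600 — 5 stops higher (brighter).
Net change so far: 1 stop darker. Offset with the shutter speed: 1/2000 → 1/1000.

1/1000s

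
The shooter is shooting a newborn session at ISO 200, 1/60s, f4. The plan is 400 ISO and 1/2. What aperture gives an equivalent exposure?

f/32

ISO: 200 → 400 — 1 stop raised (brighter).
Shutter speed: 1/60 → 1/30 → 1/15 → 1/8 → 1/4 → 1/2 — 5 stops slower (brighter).
Net change so far: 6 stops brighter. Offset with the aperture: f/4 → f/5.6 → f/8 → f/11 → f/16 → f/22 → f/32.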